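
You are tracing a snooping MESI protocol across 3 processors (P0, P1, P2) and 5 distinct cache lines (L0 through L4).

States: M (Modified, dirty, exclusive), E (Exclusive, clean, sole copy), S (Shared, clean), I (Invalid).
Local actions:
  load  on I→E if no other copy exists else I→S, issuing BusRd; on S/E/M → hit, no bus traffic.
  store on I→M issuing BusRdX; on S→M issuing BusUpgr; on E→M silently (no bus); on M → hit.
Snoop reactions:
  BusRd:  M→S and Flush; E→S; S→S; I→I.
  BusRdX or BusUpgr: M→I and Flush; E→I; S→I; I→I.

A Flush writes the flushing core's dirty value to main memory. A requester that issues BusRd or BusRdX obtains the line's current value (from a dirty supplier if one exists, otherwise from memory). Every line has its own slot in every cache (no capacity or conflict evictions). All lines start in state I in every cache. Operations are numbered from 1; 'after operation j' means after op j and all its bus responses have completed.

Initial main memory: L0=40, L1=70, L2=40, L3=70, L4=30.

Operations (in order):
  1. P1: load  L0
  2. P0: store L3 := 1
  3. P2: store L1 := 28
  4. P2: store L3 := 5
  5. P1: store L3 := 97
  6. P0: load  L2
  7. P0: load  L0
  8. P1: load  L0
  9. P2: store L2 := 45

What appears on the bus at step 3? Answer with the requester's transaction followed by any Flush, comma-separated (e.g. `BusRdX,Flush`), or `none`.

bus = BusRdX

[1] P1: load  L0 | P0:I, P1:E(40), P2:I | bus: BusRd
[2] P0: store L3 := 1 | P0:M(1), P1:I, P2:I | bus: BusRdX
[3] P2: store L1 := 28 | P0:I, P1:I, P2:M(28) | bus: BusRdX
[4] P2: store L3 := 5 | P0:I, P1:I, P2:M(5) | bus: BusRdX,Flush
[5] P1: store L3 := 97 | P0:I, P1:M(97), P2:I | bus: BusRdX,Flush
[6] P0: load  L2 | P0:E(40), P1:I, P2:I | bus: BusRd
[7] P0: load  L0 | P0:S(40), P1:S(40), P2:I | bus: BusRd
[8] P1: load  L0 | P0:S(40), P1:S(40), P2:I | bus: none
[9] P2: store L2 := 45 | P0:I, P1:I, P2:M(45) | bus: BusRdX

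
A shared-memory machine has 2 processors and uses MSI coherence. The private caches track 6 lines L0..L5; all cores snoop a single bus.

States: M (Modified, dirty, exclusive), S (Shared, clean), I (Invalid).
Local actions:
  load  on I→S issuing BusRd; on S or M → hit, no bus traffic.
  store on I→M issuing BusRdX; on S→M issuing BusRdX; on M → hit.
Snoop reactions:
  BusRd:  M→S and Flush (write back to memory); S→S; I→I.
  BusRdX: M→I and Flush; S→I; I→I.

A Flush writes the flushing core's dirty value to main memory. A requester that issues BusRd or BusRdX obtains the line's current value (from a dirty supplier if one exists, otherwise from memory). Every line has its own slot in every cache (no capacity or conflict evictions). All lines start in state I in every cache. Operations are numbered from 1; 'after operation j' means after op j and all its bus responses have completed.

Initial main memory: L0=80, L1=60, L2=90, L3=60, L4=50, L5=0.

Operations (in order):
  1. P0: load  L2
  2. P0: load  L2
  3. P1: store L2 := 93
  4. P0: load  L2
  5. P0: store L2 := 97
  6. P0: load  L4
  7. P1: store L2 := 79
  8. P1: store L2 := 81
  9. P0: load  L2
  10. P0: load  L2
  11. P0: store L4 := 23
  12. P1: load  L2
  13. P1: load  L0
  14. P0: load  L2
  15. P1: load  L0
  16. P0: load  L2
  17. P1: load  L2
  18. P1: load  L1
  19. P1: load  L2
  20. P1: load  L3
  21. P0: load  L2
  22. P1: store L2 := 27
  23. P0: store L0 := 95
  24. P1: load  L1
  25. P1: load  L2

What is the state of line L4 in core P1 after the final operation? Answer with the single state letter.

[1] P0: load  L2 | P0:S(90), P1:I | bus: BusRd
[2] P0: load  L2 | P0:S(90), P1:I | bus: none
[3] P1: store L2 := 93 | P0:I, P1:M(93) | bus: BusRdX
[4] P0: load  L2 | P0:S(93), P1:S(93) | bus: BusRd,Flush
[5] P0: store L2 := 97 | P0:M(97), P1:I | bus: BusRdX
[6] P0: load  L4 | P0:S(50), P1:I | bus: BusRd
[7] P1: store L2 := 79 | P0:I, P1:M(79) | bus: BusRdX,Flush
[8] P1: store L2 := 81 | P0:I, P1:M(81) | bus: none
[9] P0: load  L2 | P0:S(81), P1:S(81) | bus: BusRd,Flush
[10] P0: load  L2 | P0:S(81), P1:S(81) | bus: none
[11] P0: store L4 := 23 | P0:M(23), P1:I | bus: BusRdX
[12] P1: load  L2 | P0:S(81), P1:S(81) | bus: none
[13] P1: load  L0 | P0:I, P1:S(80) | bus: BusRd
[14] P0: load  L2 | P0:S(81), P1:S(81) | bus: none
[15] P1: load  L0 | P0:I, P1:S(80) | bus: none
[16] P0: load  L2 | P0:S(81), P1:S(81) | bus: none
[17] P1: load  L2 | P0:S(81), P1:S(81) | bus: none
[18] P1: load  L1 | P0:I, P1:S(60) | bus: BusRd
[19] P1: load  L2 | P0:S(81), P1:S(81) | bus: none
[20] P1: load  L3 | P0:I, P1:S(60) | bus: BusRd
[21] P0: load  L2 | P0:S(81), P1:S(81) | bus: none
[22] P1: store L2 := 27 | P0:I, P1:M(27) | bus: BusRdX
[23] P0: store L0 := 95 | P0:M(95), P1:I | bus: BusRdX
[24] P1: load  L1 | P0:I, P1:S(60) | bus: none
[25] P1: load  L2 | P0:I, P1:M(27) | bus: none

state = I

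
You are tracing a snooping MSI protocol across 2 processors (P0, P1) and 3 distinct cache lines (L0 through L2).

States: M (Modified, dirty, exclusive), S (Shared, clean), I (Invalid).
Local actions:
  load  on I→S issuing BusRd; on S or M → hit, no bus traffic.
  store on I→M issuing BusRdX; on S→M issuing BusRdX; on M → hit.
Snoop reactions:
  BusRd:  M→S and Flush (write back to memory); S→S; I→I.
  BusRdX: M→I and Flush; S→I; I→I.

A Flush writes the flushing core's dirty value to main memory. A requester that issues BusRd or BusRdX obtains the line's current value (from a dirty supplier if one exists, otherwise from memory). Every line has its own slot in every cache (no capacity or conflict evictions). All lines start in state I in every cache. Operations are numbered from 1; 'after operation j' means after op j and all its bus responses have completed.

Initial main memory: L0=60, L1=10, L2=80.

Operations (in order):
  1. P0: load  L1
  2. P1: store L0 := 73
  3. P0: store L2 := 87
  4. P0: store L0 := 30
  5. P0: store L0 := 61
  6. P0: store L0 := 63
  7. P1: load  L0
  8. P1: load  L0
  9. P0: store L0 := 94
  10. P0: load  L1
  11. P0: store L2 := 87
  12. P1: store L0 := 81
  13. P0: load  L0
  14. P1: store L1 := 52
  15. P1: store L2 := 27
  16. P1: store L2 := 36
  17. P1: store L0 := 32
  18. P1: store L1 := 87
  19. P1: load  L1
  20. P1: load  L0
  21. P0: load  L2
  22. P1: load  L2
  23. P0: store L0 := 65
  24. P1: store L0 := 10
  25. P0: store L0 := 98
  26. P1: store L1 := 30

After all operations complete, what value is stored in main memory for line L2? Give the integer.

  op1 P0: load  L1 → S/I on L1; bus BusRd; mem=10
  op2 P1: store L0 := 73 → I/M on L0; bus BusRdX; mem=60
  op3 P0: store L2 := 87 → M/I on L2; bus BusRdX; mem=80
  op4 P0: store L0 := 30 → M/I on L0; bus BusRdX Flush; mem=73
  op5 P0: store L0 := 61 → M/I on L0; bus (none); mem=73
  op6 P0: store L0 := 63 → M/I on L0; bus (none); mem=73
  op7 P1: load  L0 → S/S on L0; bus BusRd Flush; mem=63
  op8 P1: load  L0 → S/S on L0; bus (none); mem=63
  op9 P0: store L0 := 94 → M/I on L0; bus BusRdX; mem=63
  op10 P0: load  L1 → S/I on L1; bus (none); mem=10
  op11 P0: store L2 := 87 → M/I on L2; bus (none); mem=80
  op12 P1: store L0 := 81 → I/M on L0; bus BusRdX Flush; mem=94
  op13 P0: load  L0 → S/S on L0; bus BusRd Flush; mem=81
  op14 P1: store L1 := 52 → I/M on L1; bus BusRdX; mem=10
  op15 P1: store L2 := 27 → I/M on L2; bus BusRdX Flush; mem=87
  op16 P1: store L2 := 36 → I/M on L2; bus (none); mem=87
  op17 P1: store L0 := 32 → I/M on L0; bus BusRdX; mem=81
  op18 P1: store L1 := 87 → I/M on L1; bus (none); mem=10
  op19 P1: load  L1 → I/M on L1; bus (none); mem=10
  op20 P1: load  L0 → I/M on L0; bus (none); mem=81
  op21 P0: load  L2 → S/S on L2; bus BusRd Flush; mem=36
  op22 P1: load  L2 → S/S on L2; bus (none); mem=36
  op23 P0: store L0 := 65 → M/I on L0; bus BusRdX Flush; mem=32
  op24 P1: store L0 := 10 → I/M on L0; bus BusRdX Flush; mem=65
  op25 P0: store L0 := 98 → M/I on L0; bus BusRdX Flush; mem=10
  op26 P1: store L1 := 30 → I/M on L1; bus (none); mem=10

memory[L2] = 36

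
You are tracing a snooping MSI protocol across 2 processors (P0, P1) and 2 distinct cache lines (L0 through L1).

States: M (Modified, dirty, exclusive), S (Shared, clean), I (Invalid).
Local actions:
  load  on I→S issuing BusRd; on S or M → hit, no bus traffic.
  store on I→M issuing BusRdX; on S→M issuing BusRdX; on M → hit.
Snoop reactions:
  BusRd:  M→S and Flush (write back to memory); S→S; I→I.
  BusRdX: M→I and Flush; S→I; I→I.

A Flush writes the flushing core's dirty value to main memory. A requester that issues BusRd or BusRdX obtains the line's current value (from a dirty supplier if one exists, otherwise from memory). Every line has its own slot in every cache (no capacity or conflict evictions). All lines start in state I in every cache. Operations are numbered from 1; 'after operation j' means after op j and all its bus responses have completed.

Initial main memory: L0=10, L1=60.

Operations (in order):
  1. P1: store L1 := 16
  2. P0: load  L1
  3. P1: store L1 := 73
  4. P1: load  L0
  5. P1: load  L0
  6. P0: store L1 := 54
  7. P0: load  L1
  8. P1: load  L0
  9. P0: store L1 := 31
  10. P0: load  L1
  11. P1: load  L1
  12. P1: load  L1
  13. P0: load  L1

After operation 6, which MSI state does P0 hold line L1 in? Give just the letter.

state = M

step 1: P1: store L1 := 16  ⟶  IM  (L1)  txn=BusRdX  M[L1]=60
step 2: P0: load  L1  ⟶  SS  (L1)  txn=BusRd+Flush  M[L1]=16
step 3: P1: store L1 := 73  ⟶  IM  (L1)  txn=BusRdX  M[L1]=16
step 4: P1: load  L0  ⟶  IS  (L0)  txn=BusRd  M[L0]=10
step 5: P1: load  L0  ⟶  IS  (L0)  txn=∅  M[L0]=10
step 6: P0: store L1 := 54  ⟶  MI  (L1)  txn=BusRdX+Flush  M[L1]=73
step 7: P0: load  L1  ⟶  MI  (L1)  txn=∅  M[L1]=73
step 8: P1: load  L0  ⟶  IS  (L0)  txn=∅  M[L0]=10
step 9: P0: store L1 := 31  ⟶  MI  (L1)  txn=∅  M[L1]=73
step 10: P0: load  L1  ⟶  MI  (L1)  txn=∅  M[L1]=73
step 11: P1: load  L1  ⟶  SS  (L1)  txn=BusRd+Flush  M[L1]=31
step 12: P1: load  L1  ⟶  SS  (L1)  txn=∅  M[L1]=31
step 13: P0: load  L1  ⟶  SS  (L1)  txn=∅  M[L1]=31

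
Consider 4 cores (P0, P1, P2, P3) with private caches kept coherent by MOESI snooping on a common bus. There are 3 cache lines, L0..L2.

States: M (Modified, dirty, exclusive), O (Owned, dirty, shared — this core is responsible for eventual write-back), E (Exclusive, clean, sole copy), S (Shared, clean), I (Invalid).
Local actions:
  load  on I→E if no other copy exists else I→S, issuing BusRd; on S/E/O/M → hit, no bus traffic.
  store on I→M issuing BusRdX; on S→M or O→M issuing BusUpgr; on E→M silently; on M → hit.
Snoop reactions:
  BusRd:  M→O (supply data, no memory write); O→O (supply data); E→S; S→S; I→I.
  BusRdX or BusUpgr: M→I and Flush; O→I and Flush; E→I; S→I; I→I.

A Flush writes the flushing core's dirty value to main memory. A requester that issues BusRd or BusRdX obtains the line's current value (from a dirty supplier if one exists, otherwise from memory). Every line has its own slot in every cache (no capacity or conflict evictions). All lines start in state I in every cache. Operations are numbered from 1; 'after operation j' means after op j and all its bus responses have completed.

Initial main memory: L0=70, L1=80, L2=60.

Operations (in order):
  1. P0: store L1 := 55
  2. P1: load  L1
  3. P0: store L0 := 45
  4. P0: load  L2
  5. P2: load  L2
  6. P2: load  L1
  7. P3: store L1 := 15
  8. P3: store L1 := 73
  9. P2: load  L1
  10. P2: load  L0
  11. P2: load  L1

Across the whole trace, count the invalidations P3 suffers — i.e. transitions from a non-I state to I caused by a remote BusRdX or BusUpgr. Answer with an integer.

invalidations = 0

  op1 P0: store L1 := 55 → M/I/I/I on L1; bus BusRdX; mem=80
  op2 P1: load  L1 → O/S/I/I on L1; bus BusRd; mem=80
  op3 P0: store L0 := 45 → M/I/I/I on L0; bus BusRdX; mem=70
  op4 P0: load  L2 → E/I/I/I on L2; bus BusRd; mem=60
  op5 P2: load  L2 → S/I/S/I on L2; bus BusRd; mem=60
  op6 P2: load  L1 → O/S/S/I on L1; bus BusRd; mem=80
  op7 P3: store L1 := 15 → I/I/I/M on L1; bus BusRdX Flush; mem=55
  op8 P3: store L1 := 73 → I/I/I/M on L1; bus (none); mem=55
  op9 P2: load  L1 → I/I/S/O on L1; bus BusRd; mem=55
  op10 P2: load  L0 → O/I/S/I on L0; bus BusRd; mem=70
  op11 P2: load  L1 → I/I/S/O on L1; bus (none); mem=55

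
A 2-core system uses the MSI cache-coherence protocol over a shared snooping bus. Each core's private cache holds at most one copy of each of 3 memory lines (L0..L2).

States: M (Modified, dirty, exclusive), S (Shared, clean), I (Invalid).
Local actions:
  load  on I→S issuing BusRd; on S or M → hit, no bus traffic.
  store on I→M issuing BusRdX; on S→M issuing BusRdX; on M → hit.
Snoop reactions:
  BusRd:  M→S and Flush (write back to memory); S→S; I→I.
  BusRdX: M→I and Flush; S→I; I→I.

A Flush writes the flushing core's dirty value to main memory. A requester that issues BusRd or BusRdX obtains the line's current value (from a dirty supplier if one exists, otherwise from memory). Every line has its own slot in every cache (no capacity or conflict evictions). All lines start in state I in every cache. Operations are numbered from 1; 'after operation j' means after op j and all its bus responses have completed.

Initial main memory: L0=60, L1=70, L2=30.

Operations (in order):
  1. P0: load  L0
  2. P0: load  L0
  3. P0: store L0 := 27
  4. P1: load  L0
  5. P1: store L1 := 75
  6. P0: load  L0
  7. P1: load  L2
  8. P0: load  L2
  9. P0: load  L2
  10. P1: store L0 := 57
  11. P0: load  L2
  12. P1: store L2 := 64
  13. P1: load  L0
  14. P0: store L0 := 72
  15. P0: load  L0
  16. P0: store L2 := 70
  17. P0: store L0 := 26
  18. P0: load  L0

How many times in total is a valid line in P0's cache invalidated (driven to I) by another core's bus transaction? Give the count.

[1] P0: load  L0 | P0:S(60), P1:I | bus: BusRd
[2] P0: load  L0 | P0:S(60), P1:I | bus: none
[3] P0: store L0 := 27 | P0:M(27), P1:I | bus: BusRdX
[4] P1: load  L0 | P0:S(27), P1:S(27) | bus: BusRd,Flush
[5] P1: store L1 := 75 | P0:I, P1:M(75) | bus: BusRdX
[6] P0: load  L0 | P0:S(27), P1:S(27) | bus: none
[7] P1: load  L2 | P0:I, P1:S(30) | bus: BusRd
[8] P0: load  L2 | P0:S(30), P1:S(30) | bus: BusRd
[9] P0: load  L2 | P0:S(30), P1:S(30) | bus: none
[10] P1: store L0 := 57 | P0:I, P1:M(57) | bus: BusRdX
[11] P0: load  L2 | P0:S(30), P1:S(30) | bus: none
[12] P1: store L2 := 64 | P0:I, P1:M(64) | bus: BusRdX
[13] P1: load  L0 | P0:I, P1:M(57) | bus: none
[14] P0: store L0 := 72 | P0:M(72), P1:I | bus: BusRdX,Flush
[15] P0: load  L0 | P0:M(72), P1:I | bus: none
[16] P0: store L2 := 70 | P0:M(70), P1:I | bus: BusRdX,Flush
[17] P0: store L0 := 26 | P0:M(26), P1:I | bus: none
[18] P0: load  L0 | P0:M(26), P1:I | bus: none

invalidations = 2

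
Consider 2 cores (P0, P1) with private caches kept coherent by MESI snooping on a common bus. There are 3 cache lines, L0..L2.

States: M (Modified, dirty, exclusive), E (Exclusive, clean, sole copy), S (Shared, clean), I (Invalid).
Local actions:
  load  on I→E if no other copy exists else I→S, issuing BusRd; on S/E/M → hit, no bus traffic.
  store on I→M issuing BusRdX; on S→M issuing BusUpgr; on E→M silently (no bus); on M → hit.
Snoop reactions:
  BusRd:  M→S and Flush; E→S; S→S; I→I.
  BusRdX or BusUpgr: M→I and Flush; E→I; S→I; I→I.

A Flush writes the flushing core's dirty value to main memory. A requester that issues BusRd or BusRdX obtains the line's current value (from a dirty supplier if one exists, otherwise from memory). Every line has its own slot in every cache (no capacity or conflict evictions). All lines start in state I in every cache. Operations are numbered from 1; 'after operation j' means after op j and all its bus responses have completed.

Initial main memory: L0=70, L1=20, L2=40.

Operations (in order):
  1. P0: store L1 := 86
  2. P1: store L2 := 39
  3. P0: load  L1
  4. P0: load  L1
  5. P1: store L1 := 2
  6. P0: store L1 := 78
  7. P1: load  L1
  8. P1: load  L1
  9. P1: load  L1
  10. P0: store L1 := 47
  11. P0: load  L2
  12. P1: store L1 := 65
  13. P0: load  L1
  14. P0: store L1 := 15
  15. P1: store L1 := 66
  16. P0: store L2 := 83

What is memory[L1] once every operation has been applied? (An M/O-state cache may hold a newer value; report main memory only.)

memory[L1] = 15

  op1 P0: store L1 := 86 → M/I on L1; bus BusRdX; mem=20
  op2 P1: store L2 := 39 → I/M on L2; bus BusRdX; mem=40
  op3 P0: load  L1 → M/I on L1; bus (none); mem=20
  op4 P0: load  L1 → M/I on L1; bus (none); mem=20
  op5 P1: store L1 := 2 → I/M on L1; bus BusRdX Flush; mem=86
  op6 P0: store L1 := 78 → M/I on L1; bus BusRdX Flush; mem=2
  op7 P1: load  L1 → S/S on L1; bus BusRd Flush; mem=78
  op8 P1: load  L1 → S/S on L1; bus (none); mem=78
  op9 P1: load  L1 → S/S on L1; bus (none); mem=78
  op10 P0: store L1 := 47 → M/I on L1; bus BusUpgr; mem=78
  op11 P0: load  L2 → S/S on L2; bus BusRd Flush; mem=39
  op12 P1: store L1 := 65 → I/M on L1; bus BusRdX Flush; mem=47
  op13 P0: load  L1 → S/S on L1; bus BusRd Flush; mem=65
  op14 P0: store L1 := 15 → M/I on L1; bus BusUpgr; mem=65
  op15 P1: store L1 := 66 → I/M on L1; bus BusRdX Flush; mem=15
  op16 P0: store L2 := 83 → M/I on L2; bus BusUpgr; mem=39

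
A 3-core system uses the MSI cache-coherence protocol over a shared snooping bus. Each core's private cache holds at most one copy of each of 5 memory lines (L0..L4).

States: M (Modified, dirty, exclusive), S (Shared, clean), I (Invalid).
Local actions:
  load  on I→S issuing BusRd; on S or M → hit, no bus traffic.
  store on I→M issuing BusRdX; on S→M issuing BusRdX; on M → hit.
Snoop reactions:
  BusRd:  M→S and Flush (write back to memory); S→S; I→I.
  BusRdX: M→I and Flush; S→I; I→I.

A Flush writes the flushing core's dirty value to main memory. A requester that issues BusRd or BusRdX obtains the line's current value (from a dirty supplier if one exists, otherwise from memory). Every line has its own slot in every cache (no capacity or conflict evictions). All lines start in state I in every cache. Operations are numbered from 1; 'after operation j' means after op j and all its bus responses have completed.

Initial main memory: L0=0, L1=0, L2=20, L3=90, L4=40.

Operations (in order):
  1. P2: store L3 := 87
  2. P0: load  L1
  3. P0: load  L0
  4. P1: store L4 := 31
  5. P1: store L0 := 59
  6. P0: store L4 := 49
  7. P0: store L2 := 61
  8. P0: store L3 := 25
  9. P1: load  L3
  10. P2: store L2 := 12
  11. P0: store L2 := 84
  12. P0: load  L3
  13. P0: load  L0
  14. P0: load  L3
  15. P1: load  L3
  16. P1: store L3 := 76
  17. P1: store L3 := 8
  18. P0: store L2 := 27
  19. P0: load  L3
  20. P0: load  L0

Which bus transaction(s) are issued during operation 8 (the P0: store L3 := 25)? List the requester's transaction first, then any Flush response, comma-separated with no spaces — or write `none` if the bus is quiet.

  op1 P2: store L3 := 87 → I/I/M on L3; bus BusRdX; mem=90
  op2 P0: load  L1 → S/I/I on L1; bus BusRd; mem=0
  op3 P0: load  L0 → S/I/I on L0; bus BusRd; mem=0
  op4 P1: store L4 := 31 → I/M/I on L4; bus BusRdX; mem=40
  op5 P1: store L0 := 59 → I/M/I on L0; bus BusRdX; mem=0
  op6 P0: store L4 := 49 → M/I/I on L4; bus BusRdX Flush; mem=31
  op7 P0: store L2 := 61 → M/I/I on L2; bus BusRdX; mem=20
  op8 P0: store L3 := 25 → M/I/I on L3; bus BusRdX Flush; mem=87
  op9 P1: load  L3 → S/S/I on L3; bus BusRd Flush; mem=25
  op10 P2: store L2 := 12 → I/I/M on L2; bus BusRdX Flush; mem=61
  op11 P0: store L2 := 84 → M/I/I on L2; bus BusRdX Flush; mem=12
  op12 P0: load  L3 → S/S/I on L3; bus (none); mem=25
  op13 P0: load  L0 → S/S/I on L0; bus BusRd Flush; mem=59
  op14 P0: load  L3 → S/S/I on L3; bus (none); mem=25
  op15 P1: load  L3 → S/S/I on L3; bus (none); mem=25
  op16 P1: store L3 := 76 → I/M/I on L3; bus BusRdX; mem=25
  op17 P1: store L3 := 8 → I/M/I on L3; bus (none); mem=25
  op18 P0: store L2 := 27 → M/I/I on L2; bus (none); mem=12
  op19 P0: load  L3 → S/S/I on L3; bus BusRd Flush; mem=8
  op20 P0: load  L0 → S/S/I on L0; bus (none); mem=59

bus = BusRdX,Flush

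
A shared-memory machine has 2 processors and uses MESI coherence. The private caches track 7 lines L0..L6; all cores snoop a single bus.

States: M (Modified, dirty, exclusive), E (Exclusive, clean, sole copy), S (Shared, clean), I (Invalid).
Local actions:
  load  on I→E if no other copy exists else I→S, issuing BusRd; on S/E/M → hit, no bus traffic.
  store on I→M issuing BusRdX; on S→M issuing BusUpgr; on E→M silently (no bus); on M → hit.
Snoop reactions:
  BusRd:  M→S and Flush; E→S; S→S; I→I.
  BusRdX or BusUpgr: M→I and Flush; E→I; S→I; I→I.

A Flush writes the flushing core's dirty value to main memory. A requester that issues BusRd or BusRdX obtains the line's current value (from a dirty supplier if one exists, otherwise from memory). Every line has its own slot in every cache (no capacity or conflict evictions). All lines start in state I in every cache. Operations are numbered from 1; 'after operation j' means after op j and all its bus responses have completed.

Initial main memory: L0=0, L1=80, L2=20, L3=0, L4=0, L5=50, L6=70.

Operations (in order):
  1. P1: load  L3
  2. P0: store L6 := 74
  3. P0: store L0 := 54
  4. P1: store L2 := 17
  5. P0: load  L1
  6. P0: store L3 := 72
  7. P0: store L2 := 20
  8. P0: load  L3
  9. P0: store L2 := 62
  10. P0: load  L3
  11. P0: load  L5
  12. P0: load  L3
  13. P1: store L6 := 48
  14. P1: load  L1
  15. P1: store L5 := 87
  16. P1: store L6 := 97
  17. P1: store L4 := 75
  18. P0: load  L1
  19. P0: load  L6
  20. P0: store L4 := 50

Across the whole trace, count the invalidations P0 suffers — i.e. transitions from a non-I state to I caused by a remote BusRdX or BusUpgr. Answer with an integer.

invalidations = 2

  op1 P1: load  L3 → I/E on L3; bus BusRd; mem=0
  op2 P0: store L6 := 74 → M/I on L6; bus BusRdX; mem=70
  op3 P0: store L0 := 54 → M/I on L0; bus BusRdX; mem=0
  op4 P1: store L2 := 17 → I/M on L2; bus BusRdX; mem=20
  op5 P0: load  L1 → E/I on L1; bus BusRd; mem=80
  op6 P0: store L3 := 72 → M/I on L3; bus BusRdX; mem=0
  op7 P0: store L2 := 20 → M/I on L2; bus BusRdX Flush; mem=17
  op8 P0: load  L3 → M/I on L3; bus (none); mem=0
  op9 P0: store L2 := 62 → M/I on L2; bus (none); mem=17
  op10 P0: load  L3 → M/I on L3; bus (none); mem=0
  op11 P0: load  L5 → E/I on L5; bus BusRd; mem=50
  op12 P0: load  L3 → M/I on L3; bus (none); mem=0
  op13 P1: store L6 := 48 → I/M on L6; bus BusRdX Flush; mem=74
  op14 P1: load  L1 → S/S on L1; bus BusRd; mem=80
  op15 P1: store L5 := 87 → I/M on L5; bus BusRdX; mem=50
  op16 P1: store L6 := 97 → I/M on L6; bus (none); mem=74
  op17 P1: store L4 := 75 → I/M on L4; bus BusRdX; mem=0
  op18 P0: load  L1 → S/S on L1; bus (none); mem=80
  op19 P0: load  L6 → S/S on L6; bus BusRd Flush; mem=97
  op20 P0: store L4 := 50 → M/I on L4; bus BusRdX Flush; mem=75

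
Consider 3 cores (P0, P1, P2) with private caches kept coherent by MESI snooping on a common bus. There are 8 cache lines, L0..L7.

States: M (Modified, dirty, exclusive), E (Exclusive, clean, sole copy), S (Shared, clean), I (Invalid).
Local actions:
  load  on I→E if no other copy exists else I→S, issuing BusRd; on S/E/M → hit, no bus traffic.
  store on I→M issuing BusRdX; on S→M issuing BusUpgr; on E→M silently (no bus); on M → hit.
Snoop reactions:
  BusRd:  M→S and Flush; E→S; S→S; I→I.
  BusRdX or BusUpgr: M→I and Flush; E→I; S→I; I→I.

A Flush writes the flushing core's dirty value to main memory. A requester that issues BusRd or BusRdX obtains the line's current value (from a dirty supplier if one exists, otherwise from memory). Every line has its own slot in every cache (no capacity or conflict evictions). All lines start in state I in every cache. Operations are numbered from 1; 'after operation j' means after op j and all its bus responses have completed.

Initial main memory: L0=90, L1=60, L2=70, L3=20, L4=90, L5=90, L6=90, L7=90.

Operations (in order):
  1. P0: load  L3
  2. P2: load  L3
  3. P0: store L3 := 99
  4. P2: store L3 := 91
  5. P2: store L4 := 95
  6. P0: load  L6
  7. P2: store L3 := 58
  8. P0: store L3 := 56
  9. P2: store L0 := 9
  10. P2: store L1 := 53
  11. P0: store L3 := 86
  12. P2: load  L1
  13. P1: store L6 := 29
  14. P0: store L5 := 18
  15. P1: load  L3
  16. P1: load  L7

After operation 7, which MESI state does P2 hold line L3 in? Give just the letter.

state = M

  op1 P0: load  L3 → E/I/I on L3; bus BusRd; mem=20
  op2 P2: load  L3 → S/I/S on L3; bus BusRd; mem=20
  op3 P0: store L3 := 99 → M/I/I on L3; bus BusUpgr; mem=20
  op4 P2: store L3 := 91 → I/I/M on L3; bus BusRdX Flush; mem=99
  op5 P2: store L4 := 95 → I/I/M on L4; bus BusRdX; mem=90
  op6 P0: load  L6 → E/I/I on L6; bus BusRd; mem=90
  op7 P2: store L3 := 58 → I/I/M on L3; bus (none); mem=99
  op8 P0: store L3 := 56 → M/I/I on L3; bus BusRdX Flush; mem=58
  op9 P2: store L0 := 9 → I/I/M on L0; bus BusRdX; mem=90
  op10 P2: store L1 := 53 → I/I/M on L1; bus BusRdX; mem=60
  op11 P0: store L3 := 86 → M/I/I on L3; bus (none); mem=58
  op12 P2: load  L1 → I/I/M on L1; bus (none); mem=60
  op13 P1: store L6 := 29 → I/M/I on L6; bus BusRdX; mem=90
  op14 P0: store L5 := 18 → M/I/I on L5; bus BusRdX; mem=90
  op15 P1: load  L3 → S/S/I on L3; bus BusRd Flush; mem=86
  op16 P1: load  L7 → I/E/I on L7; bus BusRd; mem=90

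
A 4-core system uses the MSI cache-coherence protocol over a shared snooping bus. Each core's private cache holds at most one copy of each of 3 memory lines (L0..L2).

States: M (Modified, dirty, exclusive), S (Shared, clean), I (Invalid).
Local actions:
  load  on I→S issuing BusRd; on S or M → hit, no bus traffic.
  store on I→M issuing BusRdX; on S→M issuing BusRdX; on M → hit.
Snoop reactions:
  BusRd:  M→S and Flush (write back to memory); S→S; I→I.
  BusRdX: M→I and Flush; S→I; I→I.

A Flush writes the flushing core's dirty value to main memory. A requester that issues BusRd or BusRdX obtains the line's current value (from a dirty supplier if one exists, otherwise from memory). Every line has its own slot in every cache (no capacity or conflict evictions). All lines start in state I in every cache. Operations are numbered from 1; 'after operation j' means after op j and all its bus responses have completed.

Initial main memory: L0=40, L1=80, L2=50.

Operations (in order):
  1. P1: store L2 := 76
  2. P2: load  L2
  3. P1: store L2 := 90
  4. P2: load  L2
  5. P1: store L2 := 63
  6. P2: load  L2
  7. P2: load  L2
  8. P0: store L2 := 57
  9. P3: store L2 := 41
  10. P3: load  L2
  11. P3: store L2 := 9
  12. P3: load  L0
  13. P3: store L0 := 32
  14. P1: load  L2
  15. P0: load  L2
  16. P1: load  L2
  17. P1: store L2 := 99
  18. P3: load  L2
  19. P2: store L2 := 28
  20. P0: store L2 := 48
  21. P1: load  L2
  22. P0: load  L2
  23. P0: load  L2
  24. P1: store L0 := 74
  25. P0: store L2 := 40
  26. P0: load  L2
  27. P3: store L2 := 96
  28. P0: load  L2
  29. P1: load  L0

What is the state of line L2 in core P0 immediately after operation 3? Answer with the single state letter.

1. P1: store L2 := 76  bus=[BusRdX]  L2: P0=I P1=M P2=I P3=I  mem[L2]=50
2. P2: load  L2  bus=[BusRd,Flush]  L2: P0=I P1=S P2=S P3=I  mem[L2]=76
3. P1: store L2 := 90  bus=[BusRdX]  L2: P0=I P1=M P2=I P3=I  mem[L2]=76
4. P2: load  L2  bus=[BusRd,Flush]  L2: P0=I P1=S P2=S P3=I  mem[L2]=90
5. P1: store L2 := 63  bus=[BusRdX]  L2: P0=I P1=M P2=I P3=I  mem[L2]=90
6. P2: load  L2  bus=[BusRd,Flush]  L2: P0=I P1=S P2=S P3=I  mem[L2]=63
7. P2: load  L2  bus=[-]  L2: P0=I P1=S P2=S P3=I  mem[L2]=63
8. P0: store L2 := 57  bus=[BusRdX]  L2: P0=M P1=I P2=I P3=I  mem[L2]=63
9. P3: store L2 := 41  bus=[BusRdX,Flush]  L2: P0=I P1=I P2=I P3=M  mem[L2]=57
10. P3: load  L2  bus=[-]  L2: P0=I P1=I P2=I P3=M  mem[L2]=57
11. P3: store L2 := 9  bus=[-]  L2: P0=I P1=I P2=I P3=M  mem[L2]=57
12. P3: load  L0  bus=[BusRd]  L0: P0=I P1=I P2=I P3=S  mem[L0]=40
13. P3: store L0 := 32  bus=[BusRdX]  L0: P0=I P1=I P2=I P3=M  mem[L0]=40
14. P1: load  L2  bus=[BusRd,Flush]  L2: P0=I P1=S P2=I P3=S  mem[L2]=9
15. P0: load  L2  bus=[BusRd]  L2: P0=S P1=S P2=I P3=S  mem[L2]=9
16. P1: load  L2  bus=[-]  L2: P0=S P1=S P2=I P3=S  mem[L2]=9
17. P1: store L2 := 99  bus=[BusRdX]  L2: P0=I P1=M P2=I P3=I  mem[L2]=9
18. P3: load  L2  bus=[BusRd,Flush]  L2: P0=I P1=S P2=I P3=S  mem[L2]=99
19. P2: store L2 := 28  bus=[BusRdX]  L2: P0=I P1=I P2=M P3=I  mem[L2]=99
20. P0: store L2 := 48  bus=[BusRdX,Flush]  L2: P0=M P1=I P2=I P3=I  mem[L2]=28
21. P1: load  L2  bus=[BusRd,Flush]  L2: P0=S P1=S P2=I P3=I  mem[L2]=48
22. P0: load  L2  bus=[-]  L2: P0=S P1=S P2=I P3=I  mem[L2]=48
23. P0: load  L2  bus=[-]  L2: P0=S P1=S P2=I P3=I  mem[L2]=48
24. P1: store L0 := 74  bus=[BusRdX,Flush]  L0: P0=I P1=M P2=I P3=I  mem[L0]=32
25. P0: store L2 := 40  bus=[BusRdX]  L2: P0=M P1=I P2=I P3=I  mem[L2]=48
26. P0: load  L2  bus=[-]  L2: P0=M P1=I P2=I P3=I  mem[L2]=48
27. P3: store L2 := 96  bus=[BusRdX,Flush]  L2: P0=I P1=I P2=I P3=M  mem[L2]=40
28. P0: load  L2  bus=[BusRd,Flush]  L2: P0=S P1=I P2=I P3=S  mem[L2]=96
29. P1: load  L0  bus=[-]  L0: P0=I P1=M P2=I P3=I  mem[L0]=32

state = I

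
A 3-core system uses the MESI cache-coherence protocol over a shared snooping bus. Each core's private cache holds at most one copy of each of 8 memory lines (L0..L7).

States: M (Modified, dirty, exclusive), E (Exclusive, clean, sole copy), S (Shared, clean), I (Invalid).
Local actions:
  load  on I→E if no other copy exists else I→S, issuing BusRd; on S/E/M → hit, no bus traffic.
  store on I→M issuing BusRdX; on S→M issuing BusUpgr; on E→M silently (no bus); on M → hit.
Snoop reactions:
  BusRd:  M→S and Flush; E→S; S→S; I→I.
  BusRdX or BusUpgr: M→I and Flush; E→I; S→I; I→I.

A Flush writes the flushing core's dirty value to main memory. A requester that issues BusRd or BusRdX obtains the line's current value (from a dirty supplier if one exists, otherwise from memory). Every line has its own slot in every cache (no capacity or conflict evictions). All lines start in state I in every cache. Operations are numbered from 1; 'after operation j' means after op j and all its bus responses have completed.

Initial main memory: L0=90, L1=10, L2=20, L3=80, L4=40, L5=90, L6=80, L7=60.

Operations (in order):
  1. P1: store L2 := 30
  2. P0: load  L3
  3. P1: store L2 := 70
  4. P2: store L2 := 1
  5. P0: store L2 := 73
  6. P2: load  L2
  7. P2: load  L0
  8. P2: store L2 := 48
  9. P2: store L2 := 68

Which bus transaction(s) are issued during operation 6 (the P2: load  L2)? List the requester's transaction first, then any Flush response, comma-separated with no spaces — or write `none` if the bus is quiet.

step 1: P1: store L2 := 30  ⟶  IMI  (L2)  txn=BusRdX  M[L2]=20
step 2: P0: load  L3  ⟶  EII  (L3)  txn=BusRd  M[L3]=80
step 3: P1: store L2 := 70  ⟶  IMI  (L2)  txn=∅  M[L2]=20
step 4: P2: store L2 := 1  ⟶  IIM  (L2)  txn=BusRdX+Flush  M[L2]=70
step 5: P0: store L2 := 73  ⟶  MII  (L2)  txn=BusRdX+Flush  M[L2]=1
step 6: P2: load  L2  ⟶  SIS  (L2)  txn=BusRd+Flush  M[L2]=73
step 7: P2: load  L0  ⟶  IIE  (L0)  txn=BusRd  M[L0]=90
step 8: P2: store L2 := 48  ⟶  IIM  (L2)  txn=BusUpgr  M[L2]=73
step 9: P2: store L2 := 68  ⟶  IIM  (L2)  txn=∅  M[L2]=73

bus = BusRd,Flush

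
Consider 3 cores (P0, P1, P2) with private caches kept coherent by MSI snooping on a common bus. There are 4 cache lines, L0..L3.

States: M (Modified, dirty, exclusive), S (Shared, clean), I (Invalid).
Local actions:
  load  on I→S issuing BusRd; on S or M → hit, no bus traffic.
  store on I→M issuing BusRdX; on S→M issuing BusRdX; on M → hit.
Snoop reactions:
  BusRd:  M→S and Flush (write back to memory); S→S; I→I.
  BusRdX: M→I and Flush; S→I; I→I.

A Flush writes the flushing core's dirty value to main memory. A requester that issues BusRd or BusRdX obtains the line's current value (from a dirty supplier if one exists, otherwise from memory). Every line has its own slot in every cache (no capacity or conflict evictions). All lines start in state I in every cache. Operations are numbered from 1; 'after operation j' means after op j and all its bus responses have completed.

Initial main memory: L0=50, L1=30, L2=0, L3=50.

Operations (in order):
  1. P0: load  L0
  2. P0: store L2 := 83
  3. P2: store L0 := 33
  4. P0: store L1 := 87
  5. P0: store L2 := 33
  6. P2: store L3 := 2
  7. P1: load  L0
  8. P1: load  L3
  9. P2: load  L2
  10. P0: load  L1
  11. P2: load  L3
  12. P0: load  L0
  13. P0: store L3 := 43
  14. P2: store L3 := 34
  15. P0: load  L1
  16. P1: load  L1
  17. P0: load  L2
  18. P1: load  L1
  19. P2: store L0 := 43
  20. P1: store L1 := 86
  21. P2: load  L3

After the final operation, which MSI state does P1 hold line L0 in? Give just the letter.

state = I

[1] P0: load  L0 | P0:S(50), P1:I, P2:I | bus: BusRd
[2] P0: store L2 := 83 | P0:M(83), P1:I, P2:I | bus: BusRdX
[3] P2: store L0 := 33 | P0:I, P1:I, P2:M(33) | bus: BusRdX
[4] P0: store L1 := 87 | P0:M(87), P1:I, P2:I | bus: BusRdX
[5] P0: store L2 := 33 | P0:M(33), P1:I, P2:I | bus: none
[6] P2: store L3 := 2 | P0:I, P1:I, P2:M(2) | bus: BusRdX
[7] P1: load  L0 | P0:I, P1:S(33), P2:S(33) | bus: BusRd,Flush
[8] P1: load  L3 | P0:I, P1:S(2), P2:S(2) | bus: BusRd,Flush
[9] P2: load  L2 | P0:S(33), P1:I, P2:S(33) | bus: BusRd,Flush
[10] P0: load  L1 | P0:M(87), P1:I, P2:I | bus: none
[11] P2: load  L3 | P0:I, P1:S(2), P2:S(2) | bus: none
[12] P0: load  L0 | P0:S(33), P1:S(33), P2:S(33) | bus: BusRd
[13] P0: store L3 := 43 | P0:M(43), P1:I, P2:I | bus: BusRdX
[14] P2: store L3 := 34 | P0:I, P1:I, P2:M(34) | bus: BusRdX,Flush
[15] P0: load  L1 | P0:M(87), P1:I, P2:I | bus: none
[16] P1: load  L1 | P0:S(87), P1:S(87), P2:I | bus: BusRd,Flush
[17] P0: load  L2 | P0:S(33), P1:I, P2:S(33) | bus: none
[18] P1: load  L1 | P0:S(87), P1:S(87), P2:I | bus: none
[19] P2: store L0 := 43 | P0:I, P1:I, P2:M(43) | bus: BusRdX
[20] P1: store L1 := 86 | P0:I, P1:M(86), P2:I | bus: BusRdX
[21] P2: load  L3 | P0:I, P1:I, P2:M(34) | bus: none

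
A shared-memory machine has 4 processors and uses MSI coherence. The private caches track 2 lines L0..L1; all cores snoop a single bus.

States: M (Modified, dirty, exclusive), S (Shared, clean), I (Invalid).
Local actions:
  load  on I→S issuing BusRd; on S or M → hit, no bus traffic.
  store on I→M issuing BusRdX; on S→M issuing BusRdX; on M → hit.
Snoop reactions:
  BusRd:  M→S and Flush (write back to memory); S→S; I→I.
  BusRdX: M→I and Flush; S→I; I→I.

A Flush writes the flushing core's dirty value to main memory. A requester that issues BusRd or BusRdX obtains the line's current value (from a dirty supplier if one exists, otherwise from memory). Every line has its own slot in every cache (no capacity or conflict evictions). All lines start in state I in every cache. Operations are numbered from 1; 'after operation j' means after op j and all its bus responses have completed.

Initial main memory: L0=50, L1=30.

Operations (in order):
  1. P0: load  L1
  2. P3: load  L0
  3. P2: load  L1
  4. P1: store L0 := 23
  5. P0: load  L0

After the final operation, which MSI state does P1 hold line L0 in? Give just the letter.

  op1 P0: load  L1 → S/I/I/I on L1; bus BusRd; mem=30
  op2 P3: load  L0 → I/I/I/S on L0; bus BusRd; mem=50
  op3 P2: load  L1 → S/I/S/I on L1; bus BusRd; mem=30
  op4 P1: store L0 := 23 → I/M/I/I on L0; bus BusRdX; mem=50
  op5 P0: load  L0 → S/S/I/I on L0; bus BusRd Flush; mem=23

state = S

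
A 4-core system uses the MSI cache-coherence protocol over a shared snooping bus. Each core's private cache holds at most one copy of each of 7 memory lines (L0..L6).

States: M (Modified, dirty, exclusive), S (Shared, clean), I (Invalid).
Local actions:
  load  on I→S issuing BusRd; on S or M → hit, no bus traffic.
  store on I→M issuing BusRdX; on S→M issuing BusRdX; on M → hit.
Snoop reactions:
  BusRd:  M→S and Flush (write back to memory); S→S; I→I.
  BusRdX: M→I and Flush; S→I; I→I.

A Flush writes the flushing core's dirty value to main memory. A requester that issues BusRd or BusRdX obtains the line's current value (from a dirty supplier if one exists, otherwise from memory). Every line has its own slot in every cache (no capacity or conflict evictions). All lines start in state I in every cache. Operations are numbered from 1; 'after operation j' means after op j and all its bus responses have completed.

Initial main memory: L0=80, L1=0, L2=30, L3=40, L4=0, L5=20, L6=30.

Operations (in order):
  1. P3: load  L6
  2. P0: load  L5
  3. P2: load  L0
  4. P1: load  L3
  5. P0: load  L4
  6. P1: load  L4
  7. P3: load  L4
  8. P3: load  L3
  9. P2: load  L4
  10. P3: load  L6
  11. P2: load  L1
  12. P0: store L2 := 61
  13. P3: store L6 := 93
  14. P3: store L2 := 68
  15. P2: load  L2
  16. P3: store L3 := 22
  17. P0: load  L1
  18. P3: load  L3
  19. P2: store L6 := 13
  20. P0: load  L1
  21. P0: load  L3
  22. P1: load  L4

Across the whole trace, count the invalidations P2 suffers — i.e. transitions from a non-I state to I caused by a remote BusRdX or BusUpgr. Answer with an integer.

[1] P3: load  L6 | P0:I, P1:I, P2:I, P3:S(30) | bus: BusRd
[2] P0: load  L5 | P0:S(20), P1:I, P2:I, P3:I | bus: BusRd
[3] P2: load  L0 | P0:I, P1:I, P2:S(80), P3:I | bus: BusRd
[4] P1: load  L3 | P0:I, P1:S(40), P2:I, P3:I | bus: BusRd
[5] P0: load  L4 | P0:S(0), P1:I, P2:I, P3:I | bus: BusRd
[6] P1: load  L4 | P0:S(0), P1:S(0), P2:I, P3:I | bus: BusRd
[7] P3: load  L4 | P0:S(0), P1:S(0), P2:I, P3:S(0) | bus: BusRd
[8] P3: load  L3 | P0:I, P1:S(40), P2:I, P3:S(40) | bus: BusRd
[9] P2: load  L4 | P0:S(0), P1:S(0), P2:S(0), P3:S(0) | bus: BusRd
[10] P3: load  L6 | P0:I, P1:I, P2:I, P3:S(30) | bus: none
[11] P2: load  L1 | P0:I, P1:I, P2:S(0), P3:I | bus: BusRd
[12] P0: store L2 := 61 | P0:M(61), P1:I, P2:I, P3:I | bus: BusRdX
[13] P3: store L6 := 93 | P0:I, P1:I, P2:I, P3:M(93) | bus: BusRdX
[14] P3: store L2 := 68 | P0:I, P1:I, P2:I, P3:M(68) | bus: BusRdX,Flush
[15] P2: load  L2 | P0:I, P1:I, P2:S(68), P3:S(68) | bus: BusRd,Flush
[16] P3: store L3 := 22 | P0:I, P1:I, P2:I, P3:M(22) | bus: BusRdX
[17] P0: load  L1 | P0:S(0), P1:I, P2:S(0), P3:I | bus: BusRd
[18] P3: load  L3 | P0:I, P1:I, P2:I, P3:M(22) | bus: none
[19] P2: store L6 := 13 | P0:I, P1:I, P2:M(13), P3:I | bus: BusRdX,Flush
[20] P0: load  L1 | P0:S(0), P1:I, P2:S(0), P3:I | bus: none
[21] P0: load  L3 | P0:S(22), P1:I, P2:I, P3:S(22) | bus: BusRd,Flush
[22] P1: load  L4 | P0:S(0), P1:S(0), P2:S(0), P3:S(0) | bus: none

invalidations = 0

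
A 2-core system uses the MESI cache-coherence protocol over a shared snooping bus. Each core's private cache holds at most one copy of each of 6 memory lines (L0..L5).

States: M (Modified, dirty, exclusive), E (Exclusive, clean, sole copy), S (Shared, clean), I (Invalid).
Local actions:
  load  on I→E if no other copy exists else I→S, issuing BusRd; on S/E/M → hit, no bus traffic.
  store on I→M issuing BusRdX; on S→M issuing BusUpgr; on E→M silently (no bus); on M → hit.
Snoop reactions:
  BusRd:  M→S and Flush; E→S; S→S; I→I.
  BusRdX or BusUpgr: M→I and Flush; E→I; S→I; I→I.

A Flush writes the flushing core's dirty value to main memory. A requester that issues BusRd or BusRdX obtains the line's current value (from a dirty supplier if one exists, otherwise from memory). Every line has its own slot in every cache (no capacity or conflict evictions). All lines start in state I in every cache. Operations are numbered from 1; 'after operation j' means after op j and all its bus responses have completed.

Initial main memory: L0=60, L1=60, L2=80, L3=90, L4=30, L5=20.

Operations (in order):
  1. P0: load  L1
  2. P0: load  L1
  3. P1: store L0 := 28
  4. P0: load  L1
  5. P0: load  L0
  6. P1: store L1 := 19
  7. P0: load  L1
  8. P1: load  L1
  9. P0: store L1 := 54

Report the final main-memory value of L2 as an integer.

1. P0: load  L1  bus=[BusRd]  L1: P0=E P1=I  mem[L1]=60
2. P0: load  L1  bus=[-]  L1: P0=E P1=I  mem[L1]=60
3. P1: store L0 := 28  bus=[BusRdX]  L0: P0=I P1=M  mem[L0]=60
4. P0: load  L1  bus=[-]  L1: P0=E P1=I  mem[L1]=60
5. P0: load  L0  bus=[BusRd,Flush]  L0: P0=S P1=S  mem[L0]=28
6. P1: store L1 := 19  bus=[BusRdX]  L1: P0=I P1=M  mem[L1]=60
7. P0: load  L1  bus=[BusRd,Flush]  L1: P0=S P1=S  mem[L1]=19
8. P1: load  L1  bus=[-]  L1: P0=S P1=S  mem[L1]=19
9. P0: store L1 := 54  bus=[BusUpgr]  L1: P0=M P1=I  mem[L1]=19

memory[L2] = 80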